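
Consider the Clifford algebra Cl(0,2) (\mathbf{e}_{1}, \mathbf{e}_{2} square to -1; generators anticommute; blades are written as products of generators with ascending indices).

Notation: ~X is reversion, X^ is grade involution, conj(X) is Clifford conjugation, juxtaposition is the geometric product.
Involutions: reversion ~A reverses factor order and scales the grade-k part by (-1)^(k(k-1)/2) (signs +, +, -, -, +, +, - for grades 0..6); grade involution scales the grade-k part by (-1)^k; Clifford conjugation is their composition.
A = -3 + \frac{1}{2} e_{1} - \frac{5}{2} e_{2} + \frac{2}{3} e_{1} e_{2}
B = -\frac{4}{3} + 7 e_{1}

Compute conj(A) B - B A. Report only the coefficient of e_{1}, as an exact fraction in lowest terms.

first term: \frac{15}{2} - \frac{61}{3} e_{1} - 8 e_{2} - \frac{299}{18} e_{1} e_{2}
second term: \frac{1}{2} - \frac{65}{3} e_{1} - \frac{4}{3} e_{2} - \frac{331}{18} e_{1} e_{2}
Answer: \frac{4}{3}


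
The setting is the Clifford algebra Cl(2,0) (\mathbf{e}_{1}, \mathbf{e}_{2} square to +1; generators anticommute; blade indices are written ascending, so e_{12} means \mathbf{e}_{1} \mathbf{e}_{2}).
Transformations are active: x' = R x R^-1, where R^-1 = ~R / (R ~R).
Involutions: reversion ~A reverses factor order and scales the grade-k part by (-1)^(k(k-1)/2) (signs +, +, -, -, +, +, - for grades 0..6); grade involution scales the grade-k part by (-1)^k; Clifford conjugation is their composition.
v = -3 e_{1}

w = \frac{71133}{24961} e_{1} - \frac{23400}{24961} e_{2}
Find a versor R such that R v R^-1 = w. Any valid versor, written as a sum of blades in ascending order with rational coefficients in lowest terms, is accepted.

Reasoning: v^2 = w^2 = 9 since conjugation preserves the quadratic form; R = v + w = -\frac{3750}{24961} e_{1} - \frac{23400}{24961} e_{2} is then valid when invertible, keeping its own part and reversing (v - w)/2.
Answer: -\frac{3750}{24961} e_{1} - \frac{23400}{24961} e_{2}


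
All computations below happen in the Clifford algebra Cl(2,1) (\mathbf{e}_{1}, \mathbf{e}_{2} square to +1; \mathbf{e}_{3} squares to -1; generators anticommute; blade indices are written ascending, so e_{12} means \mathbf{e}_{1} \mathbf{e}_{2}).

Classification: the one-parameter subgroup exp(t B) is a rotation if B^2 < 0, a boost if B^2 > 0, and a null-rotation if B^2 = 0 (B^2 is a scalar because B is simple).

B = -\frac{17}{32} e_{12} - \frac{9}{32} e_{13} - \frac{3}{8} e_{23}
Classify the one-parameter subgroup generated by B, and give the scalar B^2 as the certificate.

B^2 term by term: the squares give (-\frac{17}{32})^2*(e_{12})^2 + (-\frac{9}{32})^2*(e_{13})^2 + (-\frac{3}{8})^2*(e_{23})^2 = \frac{289}{1024}*(-1) + \frac{81}{1024}*(+1) + \frac{9}{64}*(+1) = -\frac{1}{16} (each basis 2-blade squares to minus the product of its generators' squares); cross terms between blades sharing an index anticommute and cancel. So B^2 = -\frac{1}{16}.
Answer: rotation, certificate B^2 = -\frac{1}{16}. The invariant at work: B^2 = -\frac{1}{16} is unchanged by conjugation, hence its sign classifies the subgroup whatever basis B is written in.


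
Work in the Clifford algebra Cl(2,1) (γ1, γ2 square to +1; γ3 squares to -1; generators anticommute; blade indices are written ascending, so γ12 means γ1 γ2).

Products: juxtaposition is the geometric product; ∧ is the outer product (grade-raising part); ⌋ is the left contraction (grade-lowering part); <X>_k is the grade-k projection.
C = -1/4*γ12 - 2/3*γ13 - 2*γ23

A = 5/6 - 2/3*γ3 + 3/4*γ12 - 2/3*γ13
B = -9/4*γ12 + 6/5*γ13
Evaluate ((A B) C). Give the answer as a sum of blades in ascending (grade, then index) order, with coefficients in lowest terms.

step 1: 71/80 - 4/5*γ1 - 15/8*γ12 + γ13 + 3/5*γ23 + 3/2*γ123
step 2: -1121/480 - 3*γ1 + 6/5*γ2 + 109/120*γ3 - 583/320*γ12 + 397/120*γ13 - 131/40*γ23 + 8/5*γ123
Answer: -1121/480 - 3*γ1 + 6/5*γ2 + 109/120*γ3 - 583/320*γ12 + 397/120*γ13 - 131/40*γ23 + 8/5*γ123


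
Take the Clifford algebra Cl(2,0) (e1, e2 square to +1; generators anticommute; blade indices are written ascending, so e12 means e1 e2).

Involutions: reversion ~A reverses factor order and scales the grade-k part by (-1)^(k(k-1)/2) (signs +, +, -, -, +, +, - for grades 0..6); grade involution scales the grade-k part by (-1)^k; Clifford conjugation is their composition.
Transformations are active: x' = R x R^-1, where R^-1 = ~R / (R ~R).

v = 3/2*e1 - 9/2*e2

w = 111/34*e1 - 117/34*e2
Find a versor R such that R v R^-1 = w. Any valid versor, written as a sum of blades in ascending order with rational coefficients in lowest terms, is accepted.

Key observation: q(v) = q(w) = 45/2 (sandwiches preserve the norm), so R = v + w = 81/17*e1 - 135/17*e2 works whenever it is invertible — the component of v along it is kept and (v - w)/2 reverses, sending v to w.
Answer: 81/17*e1 - 135/17*e2


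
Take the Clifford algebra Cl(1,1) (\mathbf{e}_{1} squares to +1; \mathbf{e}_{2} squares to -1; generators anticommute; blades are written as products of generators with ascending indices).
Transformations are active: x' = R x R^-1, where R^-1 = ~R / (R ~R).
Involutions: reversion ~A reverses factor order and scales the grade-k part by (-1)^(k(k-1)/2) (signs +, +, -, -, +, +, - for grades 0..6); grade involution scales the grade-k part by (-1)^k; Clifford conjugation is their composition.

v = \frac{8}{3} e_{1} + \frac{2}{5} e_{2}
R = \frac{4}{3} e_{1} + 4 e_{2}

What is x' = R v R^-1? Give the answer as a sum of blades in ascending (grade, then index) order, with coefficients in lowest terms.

~R = \frac{4}{3} e_{1} + 4 e_{2}, and R ~R = -\frac{128}{9}, so R^-1 = ~R / (-\frac{128}{9}).
R v = \frac{88}{45} - \frac{152}{15} e_{1} e_{2}
Answer: -\frac{91}{30} e_{1} - \frac{3}{2} e_{2}


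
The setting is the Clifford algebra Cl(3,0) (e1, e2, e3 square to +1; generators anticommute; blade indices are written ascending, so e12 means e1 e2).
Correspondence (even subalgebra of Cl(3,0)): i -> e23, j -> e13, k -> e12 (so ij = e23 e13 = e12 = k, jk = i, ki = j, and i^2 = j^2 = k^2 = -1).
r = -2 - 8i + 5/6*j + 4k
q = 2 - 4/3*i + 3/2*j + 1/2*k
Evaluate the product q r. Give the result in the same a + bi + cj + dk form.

In blades: q = 2 + 1/2*e12 + 3/2*e13 - 4/3*e23, r = -2 + 4*e12 + 5/6*e13 - 8*e23.
Distribute q over r term by term (generator squares from the signature, products reordered to ascending indices): (2)*r = -4 + 8*e12 + 5/3*e13 - 16*e23; (1/2*e12)*r = -2 - e12 - 4*e13 - 5/12*e23; (3/2*e13)*r = -5/4 + 12*e12 - 3*e13 + 6*e23; (-4/3*e23)*r = -32/3 - 10/9*e12 + 16/3*e13 + 8/3*e23.
Sum: -215/12 + 161/9*e12 - 31/4*e23; translating back through the correspondence:
Answer: -215/12 - 31/4*i + 161/9*k


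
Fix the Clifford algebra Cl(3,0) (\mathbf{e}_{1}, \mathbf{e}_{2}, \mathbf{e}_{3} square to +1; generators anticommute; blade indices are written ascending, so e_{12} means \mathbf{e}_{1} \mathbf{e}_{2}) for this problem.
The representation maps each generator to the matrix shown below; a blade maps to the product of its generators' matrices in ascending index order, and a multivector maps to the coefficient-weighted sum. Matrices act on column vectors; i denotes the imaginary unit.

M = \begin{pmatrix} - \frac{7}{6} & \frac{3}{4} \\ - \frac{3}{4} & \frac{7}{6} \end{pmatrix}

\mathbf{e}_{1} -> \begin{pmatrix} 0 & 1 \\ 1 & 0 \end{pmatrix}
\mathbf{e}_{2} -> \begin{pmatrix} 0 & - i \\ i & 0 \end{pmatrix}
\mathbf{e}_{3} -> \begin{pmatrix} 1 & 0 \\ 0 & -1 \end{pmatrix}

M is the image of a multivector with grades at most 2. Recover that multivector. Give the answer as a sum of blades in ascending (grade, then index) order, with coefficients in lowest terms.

Method: 1, rho(e_{1}), rho(e_{2}), rho(e_{3}) form a trace-orthogonal basis of the 2x2 complex matrices (tr(X Y) = 2 if X = Y, else 0), so M = m0*1 + m1*rho(e_{1}) + m2*rho(e_{2}) + m3*rho(e_{3}) with m0 = tr(M)/2 = 0, m1 = tr(M rho(e_{1}))/2 = 0, m2 = tr(M rho(e_{2}))/2 = \frac{3 i}{4}, m3 = tr(M rho(e_{3}))/2 = - \frac{7}{6}.
Multiplying table entries, the bivector images are rho(e_{12}) = i*rho(e_{3}), rho(e_{13}) = -i*rho(e_{2}), rho(e_{23}) = i*rho(e_{1}); with real blade coefficients the real parts of m0..m3 are the coefficients of 1, e_{1}, e_{2}, e_{3} and the imaginary parts give the bivectors (e_{23}: Im m1, e_{13}: -Im m2, e_{12}: Im m3).
Answer: -\frac{7}{6} e_{3} - \frac{3}{4} e_{13}


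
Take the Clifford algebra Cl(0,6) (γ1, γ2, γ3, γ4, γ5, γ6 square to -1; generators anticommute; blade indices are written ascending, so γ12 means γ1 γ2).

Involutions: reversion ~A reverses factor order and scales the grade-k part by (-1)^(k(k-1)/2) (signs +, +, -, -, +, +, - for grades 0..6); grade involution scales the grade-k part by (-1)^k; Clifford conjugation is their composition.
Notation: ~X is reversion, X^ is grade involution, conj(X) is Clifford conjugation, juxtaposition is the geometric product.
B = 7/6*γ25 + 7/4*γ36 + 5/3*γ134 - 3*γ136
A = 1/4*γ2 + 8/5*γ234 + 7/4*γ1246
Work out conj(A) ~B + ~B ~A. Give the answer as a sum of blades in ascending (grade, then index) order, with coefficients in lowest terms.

first term: -7/24*γ5 - 8/3*γ12 - 21/4*γ234 - 119/48*γ236 - 14/5*γ246 + 28/15*γ345 + 127/48*γ1234 + 3/4*γ1236 - 24/5*γ1246 - 49/24*γ1456
second term: -7/24*γ5 - 8/3*γ12 - 21/4*γ234 - 161/48*γ236 - 14/5*γ246 + 28/15*γ345 - 167/48*γ1234 + 3/4*γ1236 + 24/5*γ1246 + 49/24*γ1456
Answer: -7/12*γ5 - 16/3*γ12 - 21/2*γ234 - 35/6*γ236 - 28/5*γ246 + 56/15*γ345 - 5/6*γ1234 + 3/2*γ1236


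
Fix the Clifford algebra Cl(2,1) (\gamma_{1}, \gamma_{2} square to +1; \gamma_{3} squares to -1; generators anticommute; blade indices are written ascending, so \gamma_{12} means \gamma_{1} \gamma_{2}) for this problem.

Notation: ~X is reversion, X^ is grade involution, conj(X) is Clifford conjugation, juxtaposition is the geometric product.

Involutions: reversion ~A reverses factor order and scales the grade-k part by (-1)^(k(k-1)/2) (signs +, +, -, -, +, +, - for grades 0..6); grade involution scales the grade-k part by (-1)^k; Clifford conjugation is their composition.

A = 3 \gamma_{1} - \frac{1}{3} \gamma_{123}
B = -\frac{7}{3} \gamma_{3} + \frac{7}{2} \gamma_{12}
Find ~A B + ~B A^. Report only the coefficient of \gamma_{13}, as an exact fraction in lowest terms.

first term: \frac{21}{2} \gamma_{2} - \frac{7}{6} \gamma_{3} + \frac{7}{9} \gamma_{12} - 7 \gamma_{13}
second term: -\frac{21}{2} \gamma_{2} + \frac{7}{6} \gamma_{3} + \frac{7}{9} \gamma_{12} - 7 \gamma_{13}
Answer: -14


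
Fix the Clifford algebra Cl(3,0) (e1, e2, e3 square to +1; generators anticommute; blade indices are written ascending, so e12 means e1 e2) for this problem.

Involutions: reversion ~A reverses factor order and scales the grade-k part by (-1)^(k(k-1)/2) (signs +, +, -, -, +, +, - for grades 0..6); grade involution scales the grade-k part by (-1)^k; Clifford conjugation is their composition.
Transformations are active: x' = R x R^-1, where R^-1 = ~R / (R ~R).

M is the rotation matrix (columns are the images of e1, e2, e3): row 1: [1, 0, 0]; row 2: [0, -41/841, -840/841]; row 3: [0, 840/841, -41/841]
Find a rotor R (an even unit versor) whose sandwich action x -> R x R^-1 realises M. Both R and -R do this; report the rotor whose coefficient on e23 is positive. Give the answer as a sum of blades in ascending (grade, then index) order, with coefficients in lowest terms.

Method: write R = a + b12*e12 + b13*e13 + b23*e23 with a^2 + b12^2 + b13^2 + b23^2 = 1 (so R^-1 = ~R). Expanding the columns R e_j ~R gives tr M = 4a^2 - 1 and, from the antisymmetric part, M21 - M12 = -4a*b12, M13 - M31 = 4a*b13, M32 - M23 = -4a*b23.
Here tr M = 759/841, so a^2 = (1 + tr M)/4 = 400/841 and a = ±20/29. Taking a = 20/29: M21 - M12 = 0, M13 - M31 = 0, M32 - M23 = 1680/841, giving b12 = 0, b13 = 0, b23 = -21/29, i.e. R = 20/29 - 21/29*e23.
Its e23 coefficient is negative, so report the other preimage -R.
Answer: -20/29 + 21/29*e23. Recall the cover is two-to-one: with M of trace 759/841, both preimages act alike, and the stated e23 sign chooses the sheet.


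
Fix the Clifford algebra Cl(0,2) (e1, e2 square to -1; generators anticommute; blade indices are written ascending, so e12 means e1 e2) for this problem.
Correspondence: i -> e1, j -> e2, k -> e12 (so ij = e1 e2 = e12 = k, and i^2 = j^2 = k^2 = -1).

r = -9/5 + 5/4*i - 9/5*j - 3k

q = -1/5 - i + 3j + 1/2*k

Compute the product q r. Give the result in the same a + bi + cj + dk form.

In blades: q = -1/5 - e1 + 3*e2 + 1/2*e12, r = -9/5 + 5/4*e1 - 9/5*e2 - 3*e12.
Distribute q over r term by term (generator squares from the signature, products reordered to ascending indices): (-1/5)*r = 9/25 - 1/4*e1 + 9/25*e2 + 3/5*e12; (-e1)*r = 5/4 + 9/5*e1 - 3*e2 + 9/5*e12; (3*e2)*r = 27/5 - 9*e1 - 27/5*e2 - 15/4*e12; (1/2*e12)*r = 3/2 + 9/10*e1 + 5/8*e2 - 9/10*e12.
Sum: 851/100 - 131/20*e1 - 1483/200*e2 - 9/4*e12; translating back through the correspondence:
Answer: 851/100 - 131/20*i - 1483/200*j - 9/4*k


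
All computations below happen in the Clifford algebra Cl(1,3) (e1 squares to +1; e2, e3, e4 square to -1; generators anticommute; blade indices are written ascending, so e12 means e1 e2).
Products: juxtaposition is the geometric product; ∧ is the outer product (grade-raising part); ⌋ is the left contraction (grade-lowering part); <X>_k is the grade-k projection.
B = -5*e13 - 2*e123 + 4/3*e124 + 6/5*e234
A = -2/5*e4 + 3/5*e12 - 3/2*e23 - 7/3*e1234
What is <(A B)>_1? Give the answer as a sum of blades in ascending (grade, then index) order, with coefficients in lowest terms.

step 1: -29/5*e1 + 86/45*e3 + 109/15*e4 - 209/30*e12 + 87/25*e23 - 35/3*e24 - 18/25*e134 - 4/5*e1234
step 2: -29/5*e1 + 86/45*e3 + 109/15*e4
Answer: -29/5*e1 + 86/45*e3 + 109/15*e4


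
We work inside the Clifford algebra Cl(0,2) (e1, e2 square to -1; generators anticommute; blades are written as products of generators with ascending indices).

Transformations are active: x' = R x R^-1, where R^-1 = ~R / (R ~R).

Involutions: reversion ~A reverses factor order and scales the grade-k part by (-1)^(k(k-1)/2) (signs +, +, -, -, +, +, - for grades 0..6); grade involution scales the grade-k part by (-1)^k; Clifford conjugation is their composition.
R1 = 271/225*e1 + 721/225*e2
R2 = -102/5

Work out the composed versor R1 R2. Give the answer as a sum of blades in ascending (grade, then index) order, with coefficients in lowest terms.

Distribute over the terms of R2 (each basis-blade product reordered to ascending indices, repeated generators contracted through their squares):
R1 (-102/5) = -9214/375*e1 - 24514/375*e2
Answer: -9214/375*e1 - 24514/375*e2


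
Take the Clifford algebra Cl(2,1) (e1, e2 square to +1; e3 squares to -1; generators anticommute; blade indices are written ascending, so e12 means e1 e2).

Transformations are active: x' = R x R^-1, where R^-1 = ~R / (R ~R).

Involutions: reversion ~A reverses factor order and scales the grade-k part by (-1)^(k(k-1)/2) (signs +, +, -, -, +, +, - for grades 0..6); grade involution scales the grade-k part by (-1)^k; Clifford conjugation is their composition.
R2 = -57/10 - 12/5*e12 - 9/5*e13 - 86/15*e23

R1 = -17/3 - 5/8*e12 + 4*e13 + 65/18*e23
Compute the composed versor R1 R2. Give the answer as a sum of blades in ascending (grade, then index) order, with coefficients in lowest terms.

Distribute over the terms of R1 (each basis-blade product reordered to ascending indices, repeated generators contracted through their squares):
(-17/3) R2 = 323/10 + 68/5*e12 + 51/5*e13 + 1462/45*e23
(-5/8*e12) R2 = -3/2 + 57/16*e12 + 43/12*e13 - 9/8*e23
(4*e13) R2 = -36/5 - 344/15*e12 - 114/5*e13 - 48/5*e23
(65/18*e23) R2 = -559/27 + 13/2*e12 + 26/3*e13 - 247/12*e23
Summing the partial products and collecting blades:
Answer: 391/135 + 35/48*e12 - 7/20*e13 + 85/72*e23


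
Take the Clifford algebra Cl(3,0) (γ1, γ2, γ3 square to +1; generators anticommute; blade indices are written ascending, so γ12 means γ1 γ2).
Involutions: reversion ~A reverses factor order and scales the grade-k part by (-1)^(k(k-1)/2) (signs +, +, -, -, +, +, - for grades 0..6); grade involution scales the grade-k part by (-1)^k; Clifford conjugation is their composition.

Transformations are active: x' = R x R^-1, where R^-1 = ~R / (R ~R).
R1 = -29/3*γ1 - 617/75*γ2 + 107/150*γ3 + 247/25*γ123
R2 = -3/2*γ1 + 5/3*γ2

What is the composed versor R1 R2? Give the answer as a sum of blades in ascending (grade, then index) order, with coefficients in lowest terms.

Distribute over the terms of R2 (each basis-blade product reordered to ascending indices, repeated generators contracted through their squares):
R1 (-3/2*γ1) = 29/2 - 617/50*γ12 + 107/100*γ13 - 741/50*γ23
R1 (5/3*γ2) = -617/45 - 145/9*γ12 - 247/15*γ13 - 107/90*γ23
Summing the partial products and collecting blades:
Answer: 71/90 - 12803/450*γ12 - 4619/300*γ13 - 3602/225*γ23


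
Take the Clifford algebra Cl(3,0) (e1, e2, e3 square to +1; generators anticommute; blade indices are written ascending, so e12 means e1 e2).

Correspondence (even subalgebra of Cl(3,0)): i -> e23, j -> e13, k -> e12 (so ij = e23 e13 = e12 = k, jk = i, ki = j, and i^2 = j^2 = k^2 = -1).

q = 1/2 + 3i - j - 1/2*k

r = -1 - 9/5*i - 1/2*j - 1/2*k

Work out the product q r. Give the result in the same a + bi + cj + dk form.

In blades: q = 1/2 - 1/2*e12 - e13 + 3*e23, r = -1 - 1/2*e12 - 1/2*e13 - 9/5*e23.
Distribute q over r term by term (generator squares from the signature, products reordered to ascending indices): (1/2)*r = -1/2 - 1/4*e12 - 1/4*e13 - 9/10*e23; (-1/2*e12)*r = -1/4 + 1/2*e12 + 9/10*e13 - 1/4*e23; (-e13)*r = -1/2 - 9/5*e12 + e13 + 1/2*e23; (3*e23)*r = 27/5 - 3/2*e12 + 3/2*e13 - 3*e23.
Sum: 83/20 - 61/20*e12 + 63/20*e13 - 73/20*e23; translating back through the correspondence:
Answer: 83/20 - 73/20*i + 63/20*j - 61/20*k


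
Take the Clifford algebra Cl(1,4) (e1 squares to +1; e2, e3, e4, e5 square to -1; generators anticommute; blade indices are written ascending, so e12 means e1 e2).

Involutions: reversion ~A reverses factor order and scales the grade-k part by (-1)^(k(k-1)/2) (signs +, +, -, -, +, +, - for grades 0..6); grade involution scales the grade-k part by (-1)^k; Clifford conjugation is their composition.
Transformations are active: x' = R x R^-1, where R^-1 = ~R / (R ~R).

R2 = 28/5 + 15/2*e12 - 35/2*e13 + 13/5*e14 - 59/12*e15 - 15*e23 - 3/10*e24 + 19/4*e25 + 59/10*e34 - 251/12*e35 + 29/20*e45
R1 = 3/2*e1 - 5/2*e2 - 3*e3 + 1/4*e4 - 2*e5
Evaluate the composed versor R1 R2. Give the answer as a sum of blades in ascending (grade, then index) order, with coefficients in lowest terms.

Distribute over the terms of R1 (each basis-blade product reordered to ascending indices, repeated generators contracted through their squares):
(3/2*e1) R2 = 42/5*e1 + 45/4*e2 - 105/4*e3 + 39/10*e4 - 59/8*e5 - 45/2*e123 - 9/20*e124 + 57/8*e125 + 177/20*e134 - 251/8*e135 + 87/40*e145
(-5/2*e2) R2 = -75/4*e1 - 14*e2 - 75/2*e3 - 3/4*e4 + 95/8*e5 - 175/4*e123 + 13/2*e124 - 295/24*e125 - 59/4*e234 + 1255/24*e235 - 29/8*e245
(-3*e3) R2 = 105/2*e1 + 45*e2 - 84/5*e3 + 177/10*e4 - 251/4*e5 - 45/2*e123 + 39/5*e134 - 59/4*e135 - 9/10*e234 + 57/4*e235 - 87/20*e345
(1/4*e4) R2 = 13/20*e1 - 3/40*e2 + 59/40*e3 + 7/5*e4 - 29/80*e5 + 15/8*e124 - 35/8*e134 + 59/48*e145 - 15/4*e234 - 19/16*e245 + 251/48*e345
(-2*e5) R2 = 59/6*e1 - 19/2*e2 + 251/6*e3 - 29/10*e4 - 56/5*e5 - 15*e125 + 35*e135 - 26/5*e145 + 30*e235 + 3/5*e245 - 59/5*e345
Summing the partial products and collecting blades:
Answer: 1579/30*e1 + 1307/40*e2 - 4469/120*e3 + 387/20*e4 - 1117/16*e5 - 355/4*e123 + 317/40*e124 - 121/6*e125 + 491/40*e134 - 89/8*e135 - 431/240*e145 - 97/5*e234 + 2317/24*e235 - 337/80*e245 - 2621/240*e345


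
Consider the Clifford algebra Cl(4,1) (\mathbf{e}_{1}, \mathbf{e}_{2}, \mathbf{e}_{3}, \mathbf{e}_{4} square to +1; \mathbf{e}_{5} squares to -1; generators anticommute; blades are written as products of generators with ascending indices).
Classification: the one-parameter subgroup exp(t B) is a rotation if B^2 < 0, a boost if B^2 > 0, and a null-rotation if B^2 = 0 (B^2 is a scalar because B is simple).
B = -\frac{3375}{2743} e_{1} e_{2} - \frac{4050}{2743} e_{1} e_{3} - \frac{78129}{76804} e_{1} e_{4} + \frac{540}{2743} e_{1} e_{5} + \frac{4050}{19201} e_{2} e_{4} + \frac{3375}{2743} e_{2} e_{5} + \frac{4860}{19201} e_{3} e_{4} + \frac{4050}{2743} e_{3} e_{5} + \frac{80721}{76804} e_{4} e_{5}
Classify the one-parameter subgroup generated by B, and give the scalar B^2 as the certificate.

B^2 term by term: the squares give (-\frac{3375}{2743})^2*(e_{1} e_{2})^2 + (-\frac{4050}{2743})^2*(e_{1} e_{3})^2 + (-\frac{78129}{76804})^2*(e_{1} e_{4})^2 + (\frac{540}{2743})^2*(e_{1} e_{5})^2 + (\frac{4050}{19201})^2*(e_{2} e_{4})^2 + (\frac{3375}{2743})^2*(e_{2} e_{5})^2 + (\frac{4860}{19201})^2*(e_{3} e_{4})^2 + (\frac{4050}{2743})^2*(e_{3} e_{5})^2 + (\frac{80721}{76804})^2*(e_{4} e_{5})^2 = \frac{11390625}{7524049}*(-1) + \frac{16402500}{7524049}*(-1) + \frac{6104140641}{5898854416}*(-1) + \frac{291600}{7524049}*(+1) + \frac{16402500}{368678401}*(-1) + \frac{11390625}{7524049}*(+1) + \frac{23619600}{368678401}*(-1) + \frac{16402500}{7524049}*(+1) + \frac{6515879841}{5898854416}*(+1) = 0 (each basis 2-blade squares to minus the product of its generators' squares); cross terms between blades sharing an index anticommute and cancel; the commuting (index-disjoint) pairs give grade-4 terms 2*c*c'*(blade product), which cancel blade by blade — e_{1} e_{2} e_{3} e_{4}: -\frac{32805000}{52668343} + \frac{32805000}{52668343} = 0; e_{1} e_{2} e_{3} e_{5}: -\frac{27337500}{7524049} + \frac{27337500}{7524049} = 0; e_{1} e_{2} e_{4} e_{5}: -\frac{272433375}{105336686} + \frac{263685375}{105336686} + \frac{4374000}{52668343} = 0; e_{1} e_{3} e_{4} e_{5}: -\frac{163460025}{52668343} + \frac{158211225}{52668343} + \frac{5248800}{52668343} = 0; e_{2} e_{3} e_{4} e_{5}: -\frac{32805000}{52668343} + \frac{32805000}{52668343} = 0 — confirming B is simple. So B^2 = 0.
Answer: null-rotation, certificate B^2 = 0. The class reads off the invariant scalar 0 directly.


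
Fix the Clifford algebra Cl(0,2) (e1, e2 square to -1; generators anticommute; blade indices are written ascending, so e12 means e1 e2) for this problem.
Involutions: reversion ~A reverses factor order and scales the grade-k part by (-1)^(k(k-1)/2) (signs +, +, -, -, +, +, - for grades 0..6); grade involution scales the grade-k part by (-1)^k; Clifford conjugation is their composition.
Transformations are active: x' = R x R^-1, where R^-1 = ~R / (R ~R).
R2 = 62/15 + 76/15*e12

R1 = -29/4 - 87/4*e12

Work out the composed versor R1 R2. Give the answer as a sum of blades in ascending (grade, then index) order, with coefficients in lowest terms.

Distribute over the terms of R1 (each basis-blade product reordered to ascending indices, repeated generators contracted through their squares):
(-29/4) R2 = -899/30 - 551/15*e12
(-87/4*e12) R2 = 551/5 - 899/10*e12
Summing the partial products and collecting blades:
Answer: 2407/30 - 3799/30*e12


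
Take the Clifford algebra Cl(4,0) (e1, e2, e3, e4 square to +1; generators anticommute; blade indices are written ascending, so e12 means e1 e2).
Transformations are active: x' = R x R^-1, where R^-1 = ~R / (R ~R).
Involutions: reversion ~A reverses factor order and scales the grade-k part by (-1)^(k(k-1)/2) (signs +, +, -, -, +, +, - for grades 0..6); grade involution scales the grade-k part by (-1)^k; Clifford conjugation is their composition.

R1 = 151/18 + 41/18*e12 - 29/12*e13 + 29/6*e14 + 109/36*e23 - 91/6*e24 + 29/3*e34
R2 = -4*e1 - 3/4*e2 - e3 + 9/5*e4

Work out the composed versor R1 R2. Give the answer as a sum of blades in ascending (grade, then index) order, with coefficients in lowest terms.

Distribute over the terms of R2 (each basis-blade product reordered to ascending indices, repeated generators contracted through their squares):
R1 (-4*e1) = -302/9*e1 + 82/9*e2 - 29/3*e3 + 58/3*e4 - 109/9*e123 + 182/3*e124 - 116/3*e134
R1 (-3/4*e2) = -41/24*e1 - 151/24*e2 + 109/48*e3 - 91/8*e4 - 29/16*e123 + 29/8*e124 - 29/4*e234
R1 (-e3) = 29/12*e1 - 109/36*e2 - 151/18*e3 + 29/3*e4 - 41/18*e123 + 29/6*e134 - 91/6*e234
R1 (9/5*e4) = 87/10*e1 - 273/10*e2 + 87/5*e3 + 151/10*e4 + 41/10*e124 - 87/20*e134 + 109/20*e234
Summing the partial products and collecting blades:
Answer: -8693/360*e1 - 3301/120*e2 + 1163/720*e3 + 1309/40*e4 - 2333/144*e123 + 8207/120*e124 - 2291/60*e134 - 509/30*e234


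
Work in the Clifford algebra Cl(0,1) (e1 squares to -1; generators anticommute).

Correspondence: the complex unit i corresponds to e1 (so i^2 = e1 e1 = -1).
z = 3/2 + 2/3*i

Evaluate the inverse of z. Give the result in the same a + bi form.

In blades: z = 3/2 + 2/3*e1.
With qbar = 3/2 - 2/3*e1 (scalar fixed, mapped units negated), z qbar = 97/36 (the sum of squared coefficients), so z^-1 = qbar / (97/36) = 54/97 - 24/97*e1; translating back:
Answer: 54/97 - 24/97*i


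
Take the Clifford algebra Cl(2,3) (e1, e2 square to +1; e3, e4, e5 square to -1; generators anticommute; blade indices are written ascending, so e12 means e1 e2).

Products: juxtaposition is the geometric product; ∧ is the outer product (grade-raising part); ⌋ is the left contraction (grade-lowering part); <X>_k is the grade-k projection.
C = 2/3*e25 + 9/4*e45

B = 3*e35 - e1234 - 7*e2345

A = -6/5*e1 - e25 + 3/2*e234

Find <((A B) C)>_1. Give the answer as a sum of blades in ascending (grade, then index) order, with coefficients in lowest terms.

step 1: -3/2*e1 + 21/2*e5 - 3*e23 + 7*e34 - 18/5*e135 + 6/5*e234 + 9/2*e245 - e1345 + 42/5*e12345
step 2: -25/8*e2 + 165/8*e4 + 9/4*e13 - 55/4*e35 - 33/2*e123 - e125 - 5/2*e134 - 27/8*e145 - 27/10*e235 + 4/5*e345 - 2/3*e1234 - 25/12*e2345
step 3: -25/8*e2 + 165/8*e4
Answer: -25/8*e2 + 165/8*e4


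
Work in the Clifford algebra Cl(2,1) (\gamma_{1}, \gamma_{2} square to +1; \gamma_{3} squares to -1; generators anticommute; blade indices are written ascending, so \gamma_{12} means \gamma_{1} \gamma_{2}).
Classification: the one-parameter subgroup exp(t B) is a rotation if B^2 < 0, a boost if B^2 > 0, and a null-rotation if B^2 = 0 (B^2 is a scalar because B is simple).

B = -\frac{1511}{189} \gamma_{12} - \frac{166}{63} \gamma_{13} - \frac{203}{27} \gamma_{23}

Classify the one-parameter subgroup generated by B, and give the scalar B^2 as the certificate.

B^2 term by term: the squares give (-\frac{1511}{189})^2*(\gamma_{12})^2 + (-\frac{166}{63})^2*(\gamma_{13})^2 + (-\frac{203}{27})^2*(\gamma_{23})^2 = \frac{2283121}{35721}*(-1) + \frac{27556}{3969}*(+1) + \frac{41209}{729}*(+1) = -\frac{4}{9} (each basis 2-blade squares to minus the product of its generators' squares); cross terms between blades sharing an index anticommute and cancel. So B^2 = -\frac{4}{9}.
Answer: rotation, certificate B^2 = -\frac{4}{9}. The invariant at work: B^2 = -\frac{4}{9} is unchanged by conjugation, hence its sign classifies the subgroup whatever basis B is written in.


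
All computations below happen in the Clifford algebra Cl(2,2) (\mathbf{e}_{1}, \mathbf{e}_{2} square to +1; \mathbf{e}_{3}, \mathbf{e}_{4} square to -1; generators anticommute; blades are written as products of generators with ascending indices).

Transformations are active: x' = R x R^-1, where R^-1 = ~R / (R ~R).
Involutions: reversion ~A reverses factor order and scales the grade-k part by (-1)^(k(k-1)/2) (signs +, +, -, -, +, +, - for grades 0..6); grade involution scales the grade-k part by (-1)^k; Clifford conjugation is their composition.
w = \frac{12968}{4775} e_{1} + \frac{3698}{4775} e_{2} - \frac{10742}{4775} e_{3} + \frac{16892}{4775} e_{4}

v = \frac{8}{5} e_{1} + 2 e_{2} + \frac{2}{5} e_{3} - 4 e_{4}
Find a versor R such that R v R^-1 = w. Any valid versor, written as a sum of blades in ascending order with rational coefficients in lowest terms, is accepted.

Reasoning: v^2 = w^2 = -\frac{48}{5} since conjugation preserves the quadratic form; R = v + w = \frac{20608}{4775} e_{1} + \frac{13248}{4775} e_{2} - \frac{8832}{4775} e_{3} - \frac{2208}{4775} e_{4} is then valid when invertible, keeping its own part and reversing (v - w)/2.
Answer: \frac{20608}{4775} e_{1} + \frac{13248}{4775} e_{2} - \frac{8832}{4775} e_{3} - \frac{2208}{4775} e_{4}


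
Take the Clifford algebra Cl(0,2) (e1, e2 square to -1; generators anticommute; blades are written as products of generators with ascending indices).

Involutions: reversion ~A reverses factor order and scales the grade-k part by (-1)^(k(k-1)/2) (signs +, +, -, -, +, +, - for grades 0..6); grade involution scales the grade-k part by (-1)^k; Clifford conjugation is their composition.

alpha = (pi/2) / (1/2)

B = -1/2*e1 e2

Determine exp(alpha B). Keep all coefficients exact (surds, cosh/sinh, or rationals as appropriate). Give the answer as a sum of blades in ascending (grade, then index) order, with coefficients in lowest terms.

B^2 = (-1/2)^2*(e1 e2)^2 = 1/4*(-1) = -1/4 (a basis 2-blade squares to minus the product of its generators' squares).
B^2 = -1/4 — the series telescopes trigonometrically here: l = 1/2, alpha*l = pi/2, so exp(alpha B) = cos(pi/2) + (sin(pi/2)/(1/2))*B = 0 + (2)*B.
Answer: -e1 e2


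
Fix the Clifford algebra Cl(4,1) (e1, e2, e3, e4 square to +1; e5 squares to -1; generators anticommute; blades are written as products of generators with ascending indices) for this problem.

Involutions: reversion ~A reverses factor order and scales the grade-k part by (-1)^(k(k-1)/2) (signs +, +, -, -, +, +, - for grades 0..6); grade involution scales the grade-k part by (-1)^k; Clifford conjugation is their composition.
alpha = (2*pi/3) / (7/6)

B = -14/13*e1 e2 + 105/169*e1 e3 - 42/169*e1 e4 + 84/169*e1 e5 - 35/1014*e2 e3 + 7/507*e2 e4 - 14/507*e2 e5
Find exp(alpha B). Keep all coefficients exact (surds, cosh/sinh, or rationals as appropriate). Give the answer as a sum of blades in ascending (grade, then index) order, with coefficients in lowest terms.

B^2 term by term: the squares give (-14/13)^2*(e1 e2)^2 + (105/169)^2*(e1 e3)^2 + (-42/169)^2*(e1 e4)^2 + (84/169)^2*(e1 e5)^2 + (-35/1014)^2*(e2 e3)^2 + (7/507)^2*(e2 e4)^2 + (-14/507)^2*(e2 e5)^2 = 196/169*(-1) + 11025/28561*(-1) + 1764/28561*(-1) + 7056/28561*(+1) + 1225/1028196*(-1) + 49/257049*(-1) + 196/257049*(+1) = -49/36 (each basis 2-blade squares to minus the product of its generators' squares); cross terms between blades sharing an index anticommute and cancel; the commuting (index-disjoint) pairs give grade-4 terms 2*c*c'*(blade product), which cancel blade by blade — e1 e2 e3 e4: -490/28561 + 490/28561 = 0; e1 e2 e3 e5: 980/28561 - 980/28561 = 0; e1 e2 e4 e5: -392/28561 + 392/28561 = 0 — confirming B is simple. So B^2 = -49/36.
B^2 = -49/36 — since the square is negative, the closed form is circular: l = 7/6, alpha*l = 2*pi/3, so exp(alpha B) = cos(2*pi/3) + (sin(2*pi/3)/(7/6))*B = -1/2 + (3*sqrt(3)/7)*B.
Answer: -1/2 - 6*sqrt(3)/13*e1 e2 + 45*sqrt(3)/169*e1 e3 - 18*sqrt(3)/169*e1 e4 + 36*sqrt(3)/169*e1 e5 - 5*sqrt(3)/338*e2 e3 + sqrt(3)/169*e2 e4 - 2*sqrt(3)/169*e2 e5


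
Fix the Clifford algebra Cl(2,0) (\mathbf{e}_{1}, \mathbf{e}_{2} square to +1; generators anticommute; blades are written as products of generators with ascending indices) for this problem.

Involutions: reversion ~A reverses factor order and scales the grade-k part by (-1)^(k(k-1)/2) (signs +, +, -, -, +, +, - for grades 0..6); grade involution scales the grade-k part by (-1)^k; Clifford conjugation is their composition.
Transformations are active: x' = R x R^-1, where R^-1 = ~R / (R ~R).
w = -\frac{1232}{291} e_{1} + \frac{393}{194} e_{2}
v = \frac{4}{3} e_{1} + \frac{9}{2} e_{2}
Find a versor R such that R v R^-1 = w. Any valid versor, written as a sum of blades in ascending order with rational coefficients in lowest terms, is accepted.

The midline construction: v and w both square to \frac{793}{36}, so reflecting in their sum -\frac{844}{291} e_{1} + \frac{633}{97} e_{2} exchanges them.
Answer: -\frac{844}{291} e_{1} + \frac{633}{97} e_{2}


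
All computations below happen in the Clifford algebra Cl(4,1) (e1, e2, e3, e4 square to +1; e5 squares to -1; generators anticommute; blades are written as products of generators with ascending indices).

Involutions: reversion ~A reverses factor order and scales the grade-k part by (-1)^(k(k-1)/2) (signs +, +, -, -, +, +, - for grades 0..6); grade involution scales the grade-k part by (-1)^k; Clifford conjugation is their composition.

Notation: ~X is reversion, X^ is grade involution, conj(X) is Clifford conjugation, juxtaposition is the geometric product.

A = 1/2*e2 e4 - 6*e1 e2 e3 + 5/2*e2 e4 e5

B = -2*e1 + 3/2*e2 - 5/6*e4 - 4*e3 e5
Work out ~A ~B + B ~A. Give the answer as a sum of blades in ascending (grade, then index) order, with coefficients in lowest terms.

first term: 5/12*e2 + 3/4*e4 - 9*e1 e3 - 12*e2 e3 - 25/12*e2 e5 - 15/4*e4 e5 + e1 e2 e4 + 24*e1 e2 e5 + 10*e2 e3 e4 - 5*e1 e2 e3 e4 - 5*e1 e2 e4 e5 + 2*e2 e3 e4 e5
second term: -5/12*e2 - 3/4*e4 - 9*e1 e3 - 12*e2 e3 - 25/12*e2 e5 - 15/4*e4 e5 + e1 e2 e4 + 24*e1 e2 e5 + 10*e2 e3 e4 + 5*e1 e2 e3 e4 + 5*e1 e2 e4 e5 - 2*e2 e3 e4 e5
Answer: -18*e1 e3 - 24*e2 e3 - 25/6*e2 e5 - 15/2*e4 e5 + 2*e1 e2 e4 + 48*e1 e2 e5 + 20*e2 e3 e4


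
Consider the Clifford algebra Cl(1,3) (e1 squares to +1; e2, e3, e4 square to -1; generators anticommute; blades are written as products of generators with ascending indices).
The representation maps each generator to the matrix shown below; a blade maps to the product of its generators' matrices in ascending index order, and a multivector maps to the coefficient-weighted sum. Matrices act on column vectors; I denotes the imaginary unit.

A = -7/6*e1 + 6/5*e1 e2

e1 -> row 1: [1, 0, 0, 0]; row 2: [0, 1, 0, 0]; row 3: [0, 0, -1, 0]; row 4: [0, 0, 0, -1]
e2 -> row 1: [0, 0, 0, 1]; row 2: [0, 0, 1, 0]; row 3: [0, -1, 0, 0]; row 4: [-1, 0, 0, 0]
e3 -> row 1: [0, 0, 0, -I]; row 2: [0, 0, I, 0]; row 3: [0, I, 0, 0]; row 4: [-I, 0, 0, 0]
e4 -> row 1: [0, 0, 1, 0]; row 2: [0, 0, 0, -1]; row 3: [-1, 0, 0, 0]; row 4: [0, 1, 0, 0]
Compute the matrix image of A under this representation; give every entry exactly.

Bivector images (products of the table entries): rho(e1 e2) = rho(e1)rho(e2) = row 1: [0, 0, 0, 1]; row 2: [0, 0, 1, 0]; row 3: [0, 1, 0, 0]; row 4: [1, 0, 0, 0].
M = (-7/6)*rho(e1) + (6/5)*rho(e1 e2), summed entrywise:
Answer: row 1: [-7/6, 0, 0, 6/5]; row 2: [0, -7/6, 6/5, 0]; row 3: [0, 6/5, 7/6, 0]; row 4: [6/5, 0, 0, 7/6]


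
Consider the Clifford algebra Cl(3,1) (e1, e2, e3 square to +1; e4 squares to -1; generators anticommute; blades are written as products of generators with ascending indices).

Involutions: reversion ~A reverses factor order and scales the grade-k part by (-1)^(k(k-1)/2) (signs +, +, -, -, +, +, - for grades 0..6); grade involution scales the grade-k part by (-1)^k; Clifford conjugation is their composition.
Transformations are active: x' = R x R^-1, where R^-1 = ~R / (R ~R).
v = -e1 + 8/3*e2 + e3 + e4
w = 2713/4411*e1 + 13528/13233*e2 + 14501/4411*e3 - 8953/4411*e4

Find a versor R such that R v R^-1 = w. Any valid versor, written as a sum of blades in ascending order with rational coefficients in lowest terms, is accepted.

Construction: equal norms (both 73/9) license R = v + w = -1698/4411*e1 + 16272/4411*e2 + 18912/4411*e3 - 4542/4411*e4 — nothing changes along that direction, while (v - w)/2 changes sign, so v maps onto w.
Answer: -1698/4411*e1 + 16272/4411*e2 + 18912/4411*e3 - 4542/4411*e4


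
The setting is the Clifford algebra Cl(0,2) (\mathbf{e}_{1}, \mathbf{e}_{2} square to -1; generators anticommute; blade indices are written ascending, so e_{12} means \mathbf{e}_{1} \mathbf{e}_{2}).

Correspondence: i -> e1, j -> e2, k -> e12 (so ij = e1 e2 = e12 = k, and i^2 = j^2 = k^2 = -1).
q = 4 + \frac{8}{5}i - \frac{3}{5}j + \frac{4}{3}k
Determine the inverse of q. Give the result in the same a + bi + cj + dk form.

In blades: q = 4 + \frac{8}{5} e_{1} - \frac{3}{5} e_{2} + \frac{4}{3} e_{12}.
With qbar = 4 - \frac{8}{5} e_{1} + \frac{3}{5} e_{2} - \frac{4}{3} e_{12} (scalar fixed, mapped units negated), q qbar = \frac{4657}{225} (the sum of squared coefficients), so q^-1 = qbar / (\frac{4657}{225}) = \frac{900}{4657} - \frac{360}{4657} e_{1} + \frac{135}{4657} e_{2} - \frac{300}{4657} e_{12}; translating back:
Answer: \frac{900}{4657} - \frac{360}{4657}i + \frac{135}{4657}j - \frac{300}{4657}k


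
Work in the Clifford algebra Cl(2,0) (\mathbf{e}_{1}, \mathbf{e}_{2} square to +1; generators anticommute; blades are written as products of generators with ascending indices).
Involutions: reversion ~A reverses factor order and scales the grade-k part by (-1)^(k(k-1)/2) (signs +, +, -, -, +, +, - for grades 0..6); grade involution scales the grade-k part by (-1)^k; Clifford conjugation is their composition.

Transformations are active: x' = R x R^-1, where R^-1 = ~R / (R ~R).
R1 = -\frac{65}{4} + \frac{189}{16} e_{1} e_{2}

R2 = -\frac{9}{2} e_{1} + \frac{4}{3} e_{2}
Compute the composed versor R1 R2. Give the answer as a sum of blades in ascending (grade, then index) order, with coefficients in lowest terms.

Distribute over the terms of R1 (each basis-blade product reordered to ascending indices, repeated generators contracted through their squares):
(-\frac{65}{4}) R2 = \frac{585}{8} e_{1} - \frac{65}{3} e_{2}
(\frac{189}{16} e_{1} e_{2}) R2 = \frac{63}{4} e_{1} + \frac{1701}{32} e_{2}
Summing the partial products and collecting blades:
Answer: \frac{711}{8} e_{1} + \frac{3023}{96} e_{2}


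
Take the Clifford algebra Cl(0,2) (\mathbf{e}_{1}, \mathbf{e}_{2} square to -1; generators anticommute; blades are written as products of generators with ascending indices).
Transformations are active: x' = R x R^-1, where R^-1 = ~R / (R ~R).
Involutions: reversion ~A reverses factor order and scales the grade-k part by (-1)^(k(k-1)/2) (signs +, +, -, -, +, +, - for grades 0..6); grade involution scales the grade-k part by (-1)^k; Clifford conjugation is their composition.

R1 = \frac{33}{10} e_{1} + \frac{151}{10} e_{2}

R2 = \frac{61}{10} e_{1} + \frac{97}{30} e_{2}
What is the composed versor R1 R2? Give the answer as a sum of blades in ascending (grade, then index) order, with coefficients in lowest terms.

Distribute over the terms of R1 (each basis-blade product reordered to ascending indices, repeated generators contracted through their squares):
(\frac{33}{10} e_{1}) R2 = -\frac{2013}{100} + \frac{1067}{100} e_{1} e_{2}
(\frac{151}{10} e_{2}) R2 = -\frac{14647}{300} - \frac{9211}{100} e_{1} e_{2}
Summing the partial products and collecting blades:
Answer: -\frac{10343}{150} - \frac{2036}{25} e_{1} e_{2}


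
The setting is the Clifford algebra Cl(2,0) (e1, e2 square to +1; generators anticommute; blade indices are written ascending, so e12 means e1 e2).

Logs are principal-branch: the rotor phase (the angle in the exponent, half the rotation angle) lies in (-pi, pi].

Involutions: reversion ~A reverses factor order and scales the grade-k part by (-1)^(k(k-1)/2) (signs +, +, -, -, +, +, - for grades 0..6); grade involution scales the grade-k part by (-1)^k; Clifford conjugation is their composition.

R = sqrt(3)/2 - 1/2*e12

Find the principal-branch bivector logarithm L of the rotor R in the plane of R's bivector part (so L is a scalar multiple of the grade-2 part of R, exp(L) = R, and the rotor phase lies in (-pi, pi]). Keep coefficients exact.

The scalar part of R is sqrt(3)/2, so the principal-branch rotor phase is pinned; divide the bivector part by its sine to get the unit plane — L is the phase times that plane.
Concretely: cos(phase) = sqrt(3)/2 gives phase = ±pi/6, and since phase/sin(phase) is even the sign is immaterial: L = (phase/sin(phase)) * <R>_2 = (pi/3) * <R>_2.
Answer: -pi/6*e12


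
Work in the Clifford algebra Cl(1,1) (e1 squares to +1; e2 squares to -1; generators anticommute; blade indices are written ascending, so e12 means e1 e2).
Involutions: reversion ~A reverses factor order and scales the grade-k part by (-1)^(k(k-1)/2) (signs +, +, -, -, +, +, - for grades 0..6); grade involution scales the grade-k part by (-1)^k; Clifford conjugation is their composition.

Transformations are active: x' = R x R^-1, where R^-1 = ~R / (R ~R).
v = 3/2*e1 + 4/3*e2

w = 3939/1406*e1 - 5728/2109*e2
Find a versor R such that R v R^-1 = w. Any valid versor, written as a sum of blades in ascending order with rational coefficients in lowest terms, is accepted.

R = v + w = 3024/703*e1 - 972/703*e2 works: the equal norms (17/36) guarantee its sandwich swaps v into w.
Answer: 3024/703*e1 - 972/703*e2
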